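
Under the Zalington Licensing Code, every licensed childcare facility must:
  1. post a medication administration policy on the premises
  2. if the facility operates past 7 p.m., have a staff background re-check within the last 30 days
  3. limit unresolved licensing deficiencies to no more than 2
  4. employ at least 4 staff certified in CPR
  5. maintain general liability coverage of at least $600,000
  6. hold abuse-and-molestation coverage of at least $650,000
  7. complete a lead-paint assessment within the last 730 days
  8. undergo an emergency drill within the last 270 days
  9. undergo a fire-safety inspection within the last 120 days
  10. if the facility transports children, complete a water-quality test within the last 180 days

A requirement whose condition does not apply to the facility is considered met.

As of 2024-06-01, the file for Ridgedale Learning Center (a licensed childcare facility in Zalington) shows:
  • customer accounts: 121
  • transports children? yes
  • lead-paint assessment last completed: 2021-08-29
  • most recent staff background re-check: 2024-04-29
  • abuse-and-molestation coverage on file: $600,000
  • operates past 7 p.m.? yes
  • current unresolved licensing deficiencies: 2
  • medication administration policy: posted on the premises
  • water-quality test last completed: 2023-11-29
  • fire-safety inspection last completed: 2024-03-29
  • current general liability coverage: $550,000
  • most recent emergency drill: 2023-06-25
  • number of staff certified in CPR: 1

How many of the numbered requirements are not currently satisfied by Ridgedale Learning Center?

7

1. medication administration policy present → met
2. condition 'operates past 7 p.m.' holds; staff background re-check 33 days ago vs limit 30 → not met
3. unresolved licensing deficiencies 2 ≤ 2 → met
4. staff certified in CPR 1 < 4 → not met
5. general liability coverage $550,000 < $600,000 → not met
6. abuse-and-molestation coverage $600,000 < $650,000 → not met
7. lead-paint assessment 1007 days ago vs limit 730 → not met
8. emergency drill 342 days ago vs limit 270 → not met
9. fire-safety inspection 64 days ago vs limit 120 → met
10. condition 'transports children' holds; water-quality test 185 days ago vs limit 180 → not met
Not met: 7 of 10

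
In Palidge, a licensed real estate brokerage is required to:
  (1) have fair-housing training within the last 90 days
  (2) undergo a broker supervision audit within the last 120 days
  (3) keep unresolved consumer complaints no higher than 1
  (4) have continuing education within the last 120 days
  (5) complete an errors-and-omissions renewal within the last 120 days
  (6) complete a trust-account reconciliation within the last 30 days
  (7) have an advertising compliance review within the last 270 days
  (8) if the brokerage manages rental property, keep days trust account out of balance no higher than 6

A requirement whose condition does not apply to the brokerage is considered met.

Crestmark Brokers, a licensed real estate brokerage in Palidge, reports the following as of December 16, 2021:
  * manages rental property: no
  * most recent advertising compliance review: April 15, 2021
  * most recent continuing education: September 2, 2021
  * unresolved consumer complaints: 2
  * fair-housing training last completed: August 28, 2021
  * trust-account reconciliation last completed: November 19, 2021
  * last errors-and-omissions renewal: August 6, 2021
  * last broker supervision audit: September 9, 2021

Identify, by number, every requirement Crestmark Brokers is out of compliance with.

1, 3, 5

1. fair-housing training 110 days ago vs limit 90 → not met
2. broker supervision audit 98 days ago vs limit 120 → met
3. unresolved consumer complaints 2 > 1 → not met
4. continuing education 105 days ago vs limit 120 → met
5. errors-and-omissions renewal 132 days ago vs limit 120 → not met
6. trust-account reconciliation 27 days ago vs limit 30 → met
7. advertising compliance review 245 days ago vs limit 270 → met
8. condition 'manages rental property' does not hold → requirement n/a → met
Not met: 1, 3, 5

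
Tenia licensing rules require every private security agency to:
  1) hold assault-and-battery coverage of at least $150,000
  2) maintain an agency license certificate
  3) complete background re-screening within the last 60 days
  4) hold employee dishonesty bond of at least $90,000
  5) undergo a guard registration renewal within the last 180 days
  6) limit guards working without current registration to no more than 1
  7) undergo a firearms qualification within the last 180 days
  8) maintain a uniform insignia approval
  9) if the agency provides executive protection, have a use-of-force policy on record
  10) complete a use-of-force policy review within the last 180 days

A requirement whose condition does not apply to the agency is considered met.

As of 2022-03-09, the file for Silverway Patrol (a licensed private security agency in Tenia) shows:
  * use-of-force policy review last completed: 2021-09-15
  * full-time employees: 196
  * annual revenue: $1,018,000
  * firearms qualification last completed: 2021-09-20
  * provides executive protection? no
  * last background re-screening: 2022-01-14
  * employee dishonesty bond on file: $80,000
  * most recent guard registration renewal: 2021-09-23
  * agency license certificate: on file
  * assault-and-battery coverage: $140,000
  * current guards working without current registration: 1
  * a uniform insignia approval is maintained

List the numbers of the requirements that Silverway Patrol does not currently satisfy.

1, 4

1. assault-and-battery coverage $140,000 < $150,000 → not met
2. agency license certificate present → met
3. background re-screening 54 days ago vs limit 60 → met
4. employee dishonesty bond $80,000 < $90,000 → not met
5. guard registration renewal 167 days ago vs limit 180 → met
6. guards working without current registration 1 ≤ 1 → met
7. firearms qualification 170 days ago vs limit 180 → met
8. uniform insignia approval present → met
9. condition 'provides executive protection' does not hold → requirement n/a → met
10. use-of-force policy review 175 days ago vs limit 180 → met
Not met: 1, 4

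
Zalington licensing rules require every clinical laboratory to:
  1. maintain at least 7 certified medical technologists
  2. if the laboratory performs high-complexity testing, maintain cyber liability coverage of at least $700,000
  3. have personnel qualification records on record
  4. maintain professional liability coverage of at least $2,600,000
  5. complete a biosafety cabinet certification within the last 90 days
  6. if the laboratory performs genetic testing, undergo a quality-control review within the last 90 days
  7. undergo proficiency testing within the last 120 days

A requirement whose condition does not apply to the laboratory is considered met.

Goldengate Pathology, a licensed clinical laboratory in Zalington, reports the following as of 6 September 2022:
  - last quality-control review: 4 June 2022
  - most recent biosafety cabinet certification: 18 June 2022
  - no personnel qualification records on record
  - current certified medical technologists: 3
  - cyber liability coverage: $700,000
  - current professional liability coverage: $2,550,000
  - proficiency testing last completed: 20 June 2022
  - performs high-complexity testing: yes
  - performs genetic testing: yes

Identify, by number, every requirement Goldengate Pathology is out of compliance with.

1, 3, 4, 6

1. certified medical technologists 3 < 7 → not met
2. condition 'performs high-complexity testing' holds; cyber liability coverage $700,000 ≥ $700,000 → met
3. personnel qualification records absent → not met
4. professional liability coverage $2,550,000 < $2,600,000 → not met
5. biosafety cabinet certification 80 days ago vs limit 90 → met
6. condition 'performs genetic testing' holds; quality-control review 94 days ago vs limit 90 → not met
7. proficiency testing 78 days ago vs limit 120 → met
Not met: 1, 3, 4, 6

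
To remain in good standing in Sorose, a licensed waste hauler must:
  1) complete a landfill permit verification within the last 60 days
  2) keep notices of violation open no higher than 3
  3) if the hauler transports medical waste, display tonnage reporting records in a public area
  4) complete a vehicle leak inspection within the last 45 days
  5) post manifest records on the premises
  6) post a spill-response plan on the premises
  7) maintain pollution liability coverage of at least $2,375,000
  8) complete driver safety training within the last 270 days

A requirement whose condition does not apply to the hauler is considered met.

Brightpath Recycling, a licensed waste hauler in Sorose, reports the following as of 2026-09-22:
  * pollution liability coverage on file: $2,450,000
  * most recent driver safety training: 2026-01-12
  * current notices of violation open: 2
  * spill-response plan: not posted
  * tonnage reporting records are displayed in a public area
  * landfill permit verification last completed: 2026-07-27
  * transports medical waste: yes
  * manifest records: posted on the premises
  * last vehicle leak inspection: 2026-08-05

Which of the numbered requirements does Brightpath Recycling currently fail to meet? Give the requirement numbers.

1. landfill permit verification 57 days ago vs limit 60 → met
2. notices of violation open 2 ≤ 3 → met
3. condition 'transports medical waste' holds; tonnage reporting records present → met
4. vehicle leak inspection 48 days ago vs limit 45 → not met
5. manifest records present → met
6. spill-response plan absent → not met
7. pollution liability coverage $2,450,000 ≥ $2,375,000 → met
8. driver safety training 253 days ago vs limit 270 → met
Not met: 4, 6

4, 6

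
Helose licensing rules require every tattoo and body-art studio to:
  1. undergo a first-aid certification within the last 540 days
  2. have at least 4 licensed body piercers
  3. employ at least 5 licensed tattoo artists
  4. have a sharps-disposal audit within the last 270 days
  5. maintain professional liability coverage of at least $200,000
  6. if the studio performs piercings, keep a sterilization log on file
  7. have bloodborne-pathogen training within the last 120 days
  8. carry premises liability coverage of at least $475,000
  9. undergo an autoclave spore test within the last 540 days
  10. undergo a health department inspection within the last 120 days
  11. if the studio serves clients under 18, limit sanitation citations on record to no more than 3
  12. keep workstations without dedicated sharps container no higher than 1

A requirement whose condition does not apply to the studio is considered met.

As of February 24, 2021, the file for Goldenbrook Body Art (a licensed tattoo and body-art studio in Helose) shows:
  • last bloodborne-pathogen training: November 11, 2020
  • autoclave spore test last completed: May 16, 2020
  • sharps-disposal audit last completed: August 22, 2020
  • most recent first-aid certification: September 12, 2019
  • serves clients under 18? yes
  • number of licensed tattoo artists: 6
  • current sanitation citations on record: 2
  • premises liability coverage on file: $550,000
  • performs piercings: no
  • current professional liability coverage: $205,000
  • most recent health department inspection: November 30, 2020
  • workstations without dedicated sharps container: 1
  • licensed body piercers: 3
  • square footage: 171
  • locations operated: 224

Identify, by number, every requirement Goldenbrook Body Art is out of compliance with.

2

1. first-aid certification 531 days ago vs limit 540 → met
2. licensed body piercers 3 < 4 → not met
3. licensed tattoo artists 6 ≥ 5 → met
4. sharps-disposal audit 186 days ago vs limit 270 → met
5. professional liability coverage $205,000 ≥ $200,000 → met
6. condition 'performs piercings' does not hold → requirement n/a → met
7. bloodborne-pathogen training 105 days ago vs limit 120 → met
8. premises liability coverage $550,000 ≥ $475,000 → met
9. autoclave spore test 284 days ago vs limit 540 → met
10. health department inspection 86 days ago vs limit 120 → met
11. condition 'serves clients under 18' holds; sanitation citations on record 2 ≤ 3 → met
12. workstations without dedicated sharps container 1 ≤ 1 → met
Not met: 2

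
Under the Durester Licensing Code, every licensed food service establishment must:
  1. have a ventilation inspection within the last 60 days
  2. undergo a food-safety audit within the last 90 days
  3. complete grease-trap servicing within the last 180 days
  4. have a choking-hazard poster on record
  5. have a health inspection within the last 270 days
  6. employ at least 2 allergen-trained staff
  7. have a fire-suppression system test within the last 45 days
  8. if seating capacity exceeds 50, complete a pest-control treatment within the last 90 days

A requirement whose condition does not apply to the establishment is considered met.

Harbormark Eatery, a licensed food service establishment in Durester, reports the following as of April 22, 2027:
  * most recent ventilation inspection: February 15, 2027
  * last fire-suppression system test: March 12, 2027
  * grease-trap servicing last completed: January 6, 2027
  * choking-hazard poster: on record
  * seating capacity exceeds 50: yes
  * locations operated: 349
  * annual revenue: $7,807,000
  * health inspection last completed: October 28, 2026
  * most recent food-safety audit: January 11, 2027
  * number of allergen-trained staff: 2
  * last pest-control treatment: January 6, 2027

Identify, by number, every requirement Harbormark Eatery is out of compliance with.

1, 2, 8

1. ventilation inspection 66 days ago vs limit 60 → not met
2. food-safety audit 101 days ago vs limit 90 → not met
3. grease-trap servicing 106 days ago vs limit 180 → met
4. choking-hazard poster present → met
5. health inspection 176 days ago vs limit 270 → met
6. allergen-trained staff 2 ≥ 2 → met
7. fire-suppression system test 41 days ago vs limit 45 → met
8. condition 'seating capacity exceeds 50' holds; pest-control treatment 106 days ago vs limit 90 → not met
Not met: 1, 2, 8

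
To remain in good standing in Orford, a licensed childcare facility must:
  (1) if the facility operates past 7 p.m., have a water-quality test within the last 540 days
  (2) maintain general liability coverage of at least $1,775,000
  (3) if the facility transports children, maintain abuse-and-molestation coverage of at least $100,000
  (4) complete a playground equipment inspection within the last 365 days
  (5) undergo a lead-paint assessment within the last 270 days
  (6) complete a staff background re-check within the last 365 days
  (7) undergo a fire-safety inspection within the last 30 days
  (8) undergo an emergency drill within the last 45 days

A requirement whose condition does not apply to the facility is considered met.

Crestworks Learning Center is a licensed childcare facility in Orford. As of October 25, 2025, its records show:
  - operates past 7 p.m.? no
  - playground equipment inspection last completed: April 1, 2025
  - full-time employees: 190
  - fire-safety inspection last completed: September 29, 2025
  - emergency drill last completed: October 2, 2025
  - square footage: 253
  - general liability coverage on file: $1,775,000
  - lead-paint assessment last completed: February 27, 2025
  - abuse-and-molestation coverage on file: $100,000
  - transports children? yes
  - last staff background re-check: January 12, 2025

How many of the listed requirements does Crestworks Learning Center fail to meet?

1. condition 'operates past 7 p.m.' does not hold → requirement n/a → met
2. general liability coverage $1,775,000 ≥ $1,775,000 → met
3. condition 'transports children' holds; abuse-and-molestation coverage $100,000 ≥ $100,000 → met
4. playground equipment inspection 207 days ago vs limit 365 → met
5. lead-paint assessment 240 days ago vs limit 270 → met
6. staff background re-check 286 days ago vs limit 365 → met
7. fire-safety inspection 26 days ago vs limit 30 → met
8. emergency drill 23 days ago vs limit 45 → met
Not met: 0 of 8

0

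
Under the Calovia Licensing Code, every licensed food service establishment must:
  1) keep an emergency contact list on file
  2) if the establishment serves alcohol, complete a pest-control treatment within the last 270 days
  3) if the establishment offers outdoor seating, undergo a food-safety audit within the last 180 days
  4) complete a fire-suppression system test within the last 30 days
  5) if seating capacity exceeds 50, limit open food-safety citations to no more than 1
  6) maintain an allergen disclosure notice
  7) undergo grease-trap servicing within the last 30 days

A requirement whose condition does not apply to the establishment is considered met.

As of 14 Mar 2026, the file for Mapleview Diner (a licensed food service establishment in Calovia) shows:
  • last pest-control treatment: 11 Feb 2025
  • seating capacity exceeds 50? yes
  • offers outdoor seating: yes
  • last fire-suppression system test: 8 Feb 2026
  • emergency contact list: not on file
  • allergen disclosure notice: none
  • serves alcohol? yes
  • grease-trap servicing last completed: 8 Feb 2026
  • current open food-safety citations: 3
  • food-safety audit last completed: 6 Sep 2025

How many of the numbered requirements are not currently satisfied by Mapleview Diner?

1. emergency contact list absent → not met
2. condition 'serves alcohol' holds; pest-control treatment 396 days ago vs limit 270 → not met
3. condition 'offers outdoor seating' holds; food-safety audit 189 days ago vs limit 180 → not met
4. fire-suppression system test 34 days ago vs limit 30 → not met
5. condition 'seating capacity exceeds 50' holds; open food-safety citations 3 > 1 → not met
6. allergen disclosure notice absent → not met
7. grease-trap servicing 34 days ago vs limit 30 → not met
Not met: 7 of 7

7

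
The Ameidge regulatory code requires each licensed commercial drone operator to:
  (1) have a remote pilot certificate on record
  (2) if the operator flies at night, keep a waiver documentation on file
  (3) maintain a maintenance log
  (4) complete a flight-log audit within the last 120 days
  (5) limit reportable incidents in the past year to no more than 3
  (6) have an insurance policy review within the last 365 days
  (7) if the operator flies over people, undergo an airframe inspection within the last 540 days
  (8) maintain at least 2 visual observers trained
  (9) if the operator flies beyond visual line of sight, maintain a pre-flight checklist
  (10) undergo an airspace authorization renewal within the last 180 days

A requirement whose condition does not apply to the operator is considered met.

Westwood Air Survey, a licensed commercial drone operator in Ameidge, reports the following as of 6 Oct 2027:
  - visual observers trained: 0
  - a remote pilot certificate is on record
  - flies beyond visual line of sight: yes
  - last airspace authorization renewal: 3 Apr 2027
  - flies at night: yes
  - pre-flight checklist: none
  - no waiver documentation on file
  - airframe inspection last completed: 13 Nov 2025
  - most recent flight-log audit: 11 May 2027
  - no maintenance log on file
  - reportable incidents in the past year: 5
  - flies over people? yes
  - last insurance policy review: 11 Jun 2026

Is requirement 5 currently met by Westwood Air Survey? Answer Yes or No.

No

5. reportable incidents in the past year 5 > 3 → not met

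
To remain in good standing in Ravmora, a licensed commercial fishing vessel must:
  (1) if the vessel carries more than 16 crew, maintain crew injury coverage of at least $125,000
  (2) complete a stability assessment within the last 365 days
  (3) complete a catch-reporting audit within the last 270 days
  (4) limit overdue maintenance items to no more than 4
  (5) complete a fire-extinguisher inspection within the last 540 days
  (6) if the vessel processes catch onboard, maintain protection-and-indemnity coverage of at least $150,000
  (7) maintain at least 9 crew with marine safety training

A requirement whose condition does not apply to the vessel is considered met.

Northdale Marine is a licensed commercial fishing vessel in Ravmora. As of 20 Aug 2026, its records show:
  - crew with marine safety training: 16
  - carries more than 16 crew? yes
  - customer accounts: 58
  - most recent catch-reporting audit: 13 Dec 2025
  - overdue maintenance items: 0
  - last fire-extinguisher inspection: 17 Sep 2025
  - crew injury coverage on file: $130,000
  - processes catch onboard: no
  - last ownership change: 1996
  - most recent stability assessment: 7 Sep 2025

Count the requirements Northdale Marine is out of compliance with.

0

1. condition 'carries more than 16 crew' holds; crew injury coverage $130,000 ≥ $125,000 → met
2. stability assessment 347 days ago vs limit 365 → met
3. catch-reporting audit 250 days ago vs limit 270 → met
4. overdue maintenance items 0 ≤ 4 → met
5. fire-extinguisher inspection 337 days ago vs limit 540 → met
6. condition 'processes catch onboard' does not hold → requirement n/a → met
7. crew with marine safety training 16 ≥ 9 → met
Not met: 0 of 7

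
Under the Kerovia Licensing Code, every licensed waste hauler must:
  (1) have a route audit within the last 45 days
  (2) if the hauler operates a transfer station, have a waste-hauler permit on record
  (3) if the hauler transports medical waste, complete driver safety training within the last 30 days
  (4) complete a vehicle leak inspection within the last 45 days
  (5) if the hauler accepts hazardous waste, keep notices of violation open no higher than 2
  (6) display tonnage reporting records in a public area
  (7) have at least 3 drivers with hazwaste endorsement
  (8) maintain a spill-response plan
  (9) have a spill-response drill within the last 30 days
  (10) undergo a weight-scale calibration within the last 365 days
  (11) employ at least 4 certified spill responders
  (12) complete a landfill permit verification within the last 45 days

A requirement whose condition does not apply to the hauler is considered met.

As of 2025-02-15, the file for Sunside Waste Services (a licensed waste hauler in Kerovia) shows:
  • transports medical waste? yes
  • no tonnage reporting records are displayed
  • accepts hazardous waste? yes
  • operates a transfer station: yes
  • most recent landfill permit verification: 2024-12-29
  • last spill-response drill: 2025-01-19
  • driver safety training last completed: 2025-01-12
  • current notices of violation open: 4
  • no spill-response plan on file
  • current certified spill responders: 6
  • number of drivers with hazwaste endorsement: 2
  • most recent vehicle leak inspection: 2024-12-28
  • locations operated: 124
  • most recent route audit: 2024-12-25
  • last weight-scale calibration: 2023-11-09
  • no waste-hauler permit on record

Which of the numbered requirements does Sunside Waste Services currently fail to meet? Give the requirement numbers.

1, 2, 3, 4, 5, 6, 7, 8, 10, 12

1. route audit 52 days ago vs limit 45 → not met
2. condition 'operates a transfer station' holds; waste-hauler permit absent → not met
3. condition 'transports medical waste' holds; driver safety training 34 days ago vs limit 30 → not met
4. vehicle leak inspection 49 days ago vs limit 45 → not met
5. condition 'accepts hazardous waste' holds; notices of violation open 4 > 2 → not met
6. tonnage reporting records absent → not met
7. drivers with hazwaste endorsement 2 < 3 → not met
8. spill-response plan absent → not met
9. spill-response drill 27 days ago vs limit 30 → met
10. weight-scale calibration 464 days ago vs limit 365 → not met
11. certified spill responders 6 ≥ 4 → met
12. landfill permit verification 48 days ago vs limit 45 → not met
Not met: 1, 2, 3, 4, 5, 6, 7, 8, 10, 12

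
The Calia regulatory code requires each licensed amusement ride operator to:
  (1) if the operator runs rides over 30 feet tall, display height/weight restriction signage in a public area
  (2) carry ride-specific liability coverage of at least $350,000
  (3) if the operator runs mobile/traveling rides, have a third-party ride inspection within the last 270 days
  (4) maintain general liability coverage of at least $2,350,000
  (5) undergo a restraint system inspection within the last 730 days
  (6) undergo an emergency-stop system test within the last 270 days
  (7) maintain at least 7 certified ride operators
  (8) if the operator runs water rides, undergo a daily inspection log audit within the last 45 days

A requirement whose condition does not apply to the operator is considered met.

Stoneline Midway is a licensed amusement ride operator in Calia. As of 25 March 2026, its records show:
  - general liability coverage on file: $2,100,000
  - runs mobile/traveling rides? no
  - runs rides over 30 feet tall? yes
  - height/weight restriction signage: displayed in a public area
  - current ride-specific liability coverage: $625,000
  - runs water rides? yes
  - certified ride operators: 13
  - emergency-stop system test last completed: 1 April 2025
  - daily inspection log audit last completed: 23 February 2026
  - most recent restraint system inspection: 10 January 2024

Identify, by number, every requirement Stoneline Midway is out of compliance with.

1. condition 'runs rides over 30 feet tall' holds; height/weight restriction signage present → met
2. ride-specific liability coverage $625,000 ≥ $350,000 → met
3. condition 'runs mobile/traveling rides' does not hold → requirement n/a → met
4. general liability coverage $2,100,000 < $2,350,000 → not met
5. restraint system inspection 805 days ago vs limit 730 → not met
6. emergency-stop system test 358 days ago vs limit 270 → not met
7. certified ride operators 13 ≥ 7 → met
8. condition 'runs water rides' holds; daily inspection log audit 30 days ago vs limit 45 → met
Not met: 4, 5, 6

4, 5, 6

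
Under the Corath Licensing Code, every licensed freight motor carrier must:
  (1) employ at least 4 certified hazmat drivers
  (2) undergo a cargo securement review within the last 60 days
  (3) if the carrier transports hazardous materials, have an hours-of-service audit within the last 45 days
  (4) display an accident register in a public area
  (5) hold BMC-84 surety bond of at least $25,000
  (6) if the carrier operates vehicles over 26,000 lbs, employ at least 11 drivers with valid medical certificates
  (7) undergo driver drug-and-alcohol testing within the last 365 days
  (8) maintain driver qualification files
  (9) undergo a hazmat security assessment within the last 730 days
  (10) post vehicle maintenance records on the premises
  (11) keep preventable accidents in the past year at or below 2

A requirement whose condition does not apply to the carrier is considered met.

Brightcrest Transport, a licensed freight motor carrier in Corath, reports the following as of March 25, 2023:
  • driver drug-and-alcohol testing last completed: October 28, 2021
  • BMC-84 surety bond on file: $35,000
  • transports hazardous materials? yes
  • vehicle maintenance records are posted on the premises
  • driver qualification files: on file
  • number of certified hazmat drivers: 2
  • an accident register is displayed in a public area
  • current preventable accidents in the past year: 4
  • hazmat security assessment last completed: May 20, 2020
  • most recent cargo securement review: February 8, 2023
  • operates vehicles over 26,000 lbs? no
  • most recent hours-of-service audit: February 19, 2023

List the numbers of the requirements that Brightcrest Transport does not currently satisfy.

1. certified hazmat drivers 2 < 4 → not met
2. cargo securement review 45 days ago vs limit 60 → met
3. condition 'transports hazardous materials' holds; hours-of-service audit 34 days ago vs limit 45 → met
4. accident register present → met
5. BMC-84 surety bond $35,000 ≥ $25,000 → met
6. condition 'operates vehicles over 26,000 lbs' does not hold → requirement n/a → met
7. driver drug-and-alcohol testing 513 days ago vs limit 365 → not met
8. driver qualification files present → met
9. hazmat security assessment 1039 days ago vs limit 730 → not met
10. vehicle maintenance records present → met
11. preventable accidents in the past year 4 > 2 → not met
Not met: 1, 7, 9, 11

1, 7, 9, 11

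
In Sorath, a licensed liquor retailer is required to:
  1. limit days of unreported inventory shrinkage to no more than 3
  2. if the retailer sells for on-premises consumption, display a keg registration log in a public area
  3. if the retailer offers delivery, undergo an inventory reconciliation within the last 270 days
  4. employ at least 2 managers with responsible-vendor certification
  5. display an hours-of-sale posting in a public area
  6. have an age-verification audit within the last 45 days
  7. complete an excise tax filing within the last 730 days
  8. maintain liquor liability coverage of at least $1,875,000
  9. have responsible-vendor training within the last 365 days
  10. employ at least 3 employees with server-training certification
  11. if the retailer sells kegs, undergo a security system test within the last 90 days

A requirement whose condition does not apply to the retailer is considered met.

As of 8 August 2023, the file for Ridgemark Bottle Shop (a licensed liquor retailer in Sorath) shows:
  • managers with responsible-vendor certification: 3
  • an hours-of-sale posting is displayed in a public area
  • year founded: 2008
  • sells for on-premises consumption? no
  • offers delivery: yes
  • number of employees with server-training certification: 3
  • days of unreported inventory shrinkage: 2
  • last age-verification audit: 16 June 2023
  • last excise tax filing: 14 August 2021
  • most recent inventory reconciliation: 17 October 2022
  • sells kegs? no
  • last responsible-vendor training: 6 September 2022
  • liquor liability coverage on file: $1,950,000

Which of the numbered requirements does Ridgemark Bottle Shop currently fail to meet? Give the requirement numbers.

3, 6

1. days of unreported inventory shrinkage 2 ≤ 3 → met
2. condition 'sells for on-premises consumption' does not hold → requirement n/a → met
3. condition 'offers delivery' holds; inventory reconciliation 295 days ago vs limit 270 → not met
4. managers with responsible-vendor certification 3 ≥ 2 → met
5. hours-of-sale posting present → met
6. age-verification audit 53 days ago vs limit 45 → not met
7. excise tax filing 724 days ago vs limit 730 → met
8. liquor liability coverage $1,950,000 ≥ $1,875,000 → met
9. responsible-vendor training 336 days ago vs limit 365 → met
10. employees with server-training certification 3 ≥ 3 → met
11. condition 'sells kegs' does not hold → requirement n/a → met
Not met: 3, 6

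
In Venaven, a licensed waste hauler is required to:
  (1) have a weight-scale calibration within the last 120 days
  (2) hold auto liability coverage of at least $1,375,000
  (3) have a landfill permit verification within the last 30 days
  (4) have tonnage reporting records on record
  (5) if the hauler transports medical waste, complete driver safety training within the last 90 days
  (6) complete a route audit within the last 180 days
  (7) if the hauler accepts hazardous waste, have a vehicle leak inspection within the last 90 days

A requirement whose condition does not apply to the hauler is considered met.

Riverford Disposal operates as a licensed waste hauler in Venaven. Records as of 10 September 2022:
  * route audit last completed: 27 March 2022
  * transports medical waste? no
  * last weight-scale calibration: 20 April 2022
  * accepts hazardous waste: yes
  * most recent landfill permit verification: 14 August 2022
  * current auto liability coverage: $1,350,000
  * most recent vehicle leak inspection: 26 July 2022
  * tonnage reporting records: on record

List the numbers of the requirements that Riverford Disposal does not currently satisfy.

1, 2

1. weight-scale calibration 143 days ago vs limit 120 → not met
2. auto liability coverage $1,350,000 < $1,375,000 → not met
3. landfill permit verification 27 days ago vs limit 30 → met
4. tonnage reporting records present → met
5. condition 'transports medical waste' does not hold → requirement n/a → met
6. route audit 167 days ago vs limit 180 → met
7. condition 'accepts hazardous waste' holds; vehicle leak inspection 46 days ago vs limit 90 → met
Not met: 1, 2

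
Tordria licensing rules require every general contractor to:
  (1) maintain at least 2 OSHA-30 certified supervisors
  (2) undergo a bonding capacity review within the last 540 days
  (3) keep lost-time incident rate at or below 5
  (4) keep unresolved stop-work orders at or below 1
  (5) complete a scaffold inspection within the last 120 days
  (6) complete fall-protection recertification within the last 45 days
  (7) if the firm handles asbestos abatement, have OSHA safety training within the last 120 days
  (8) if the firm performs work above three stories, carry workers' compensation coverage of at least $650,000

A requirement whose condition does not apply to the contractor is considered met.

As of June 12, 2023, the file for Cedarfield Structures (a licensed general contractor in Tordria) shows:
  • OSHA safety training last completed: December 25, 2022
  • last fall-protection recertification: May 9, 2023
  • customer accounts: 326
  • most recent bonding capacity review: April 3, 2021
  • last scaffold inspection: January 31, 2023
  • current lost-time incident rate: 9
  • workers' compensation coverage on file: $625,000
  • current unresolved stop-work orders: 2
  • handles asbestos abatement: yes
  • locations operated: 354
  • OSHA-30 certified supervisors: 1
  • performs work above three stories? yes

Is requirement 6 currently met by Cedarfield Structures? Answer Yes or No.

6. fall-protection recertification 34 days ago vs limit 45 → met

Yes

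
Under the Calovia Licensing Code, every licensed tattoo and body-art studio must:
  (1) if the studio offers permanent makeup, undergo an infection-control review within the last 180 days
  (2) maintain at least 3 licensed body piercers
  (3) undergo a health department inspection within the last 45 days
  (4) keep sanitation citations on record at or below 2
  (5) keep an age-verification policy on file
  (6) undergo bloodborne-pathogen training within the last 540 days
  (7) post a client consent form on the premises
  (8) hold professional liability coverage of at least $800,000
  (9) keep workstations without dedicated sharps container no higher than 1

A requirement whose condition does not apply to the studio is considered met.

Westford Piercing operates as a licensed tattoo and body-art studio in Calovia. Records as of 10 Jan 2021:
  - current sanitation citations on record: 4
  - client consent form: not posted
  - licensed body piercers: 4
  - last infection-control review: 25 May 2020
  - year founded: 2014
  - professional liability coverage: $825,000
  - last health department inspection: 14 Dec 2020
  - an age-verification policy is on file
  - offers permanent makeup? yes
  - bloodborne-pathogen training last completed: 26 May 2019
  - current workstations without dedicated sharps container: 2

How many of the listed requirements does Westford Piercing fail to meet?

1. condition 'offers permanent makeup' holds; infection-control review 230 days ago vs limit 180 → not met
2. licensed body piercers 4 ≥ 3 → met
3. health department inspection 27 days ago vs limit 45 → met
4. sanitation citations on record 4 > 2 → not met
5. age-verification policy present → met
6. bloodborne-pathogen training 595 days ago vs limit 540 → not met
7. client consent form absent → not met
8. professional liability coverage $825,000 ≥ $800,000 → met
9. workstations without dedicated sharps container 2 > 1 → not met
Not met: 5 of 9

5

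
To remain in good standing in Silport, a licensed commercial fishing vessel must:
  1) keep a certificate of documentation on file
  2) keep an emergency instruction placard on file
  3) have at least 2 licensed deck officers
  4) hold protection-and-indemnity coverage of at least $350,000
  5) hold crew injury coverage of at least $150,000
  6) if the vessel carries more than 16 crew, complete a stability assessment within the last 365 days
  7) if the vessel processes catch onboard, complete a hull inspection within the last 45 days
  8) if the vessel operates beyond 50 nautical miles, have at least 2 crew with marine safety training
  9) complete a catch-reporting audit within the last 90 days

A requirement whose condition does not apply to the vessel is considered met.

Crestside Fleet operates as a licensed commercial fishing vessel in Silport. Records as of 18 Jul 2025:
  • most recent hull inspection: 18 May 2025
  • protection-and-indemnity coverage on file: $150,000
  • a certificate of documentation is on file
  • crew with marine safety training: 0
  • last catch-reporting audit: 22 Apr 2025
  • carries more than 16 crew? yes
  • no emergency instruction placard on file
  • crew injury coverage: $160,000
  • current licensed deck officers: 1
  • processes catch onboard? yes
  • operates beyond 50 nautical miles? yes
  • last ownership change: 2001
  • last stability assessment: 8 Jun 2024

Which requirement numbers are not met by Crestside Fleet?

2, 3, 4, 6, 7, 8

1. certificate of documentation present → met
2. emergency instruction placard absent → not met
3. licensed deck officers 1 < 2 → not met
4. protection-and-indemnity coverage $150,000 < $350,000 → not met
5. crew injury coverage $160,000 ≥ $150,000 → met
6. condition 'carries more than 16 crew' holds; stability assessment 405 days ago vs limit 365 → not met
7. condition 'processes catch onboard' holds; hull inspection 61 days ago vs limit 45 → not met
8. condition 'operates beyond 50 nautical miles' holds; crew with marine safety training 0 < 2 → not met
9. catch-reporting audit 87 days ago vs limit 90 → met
Not met: 2, 3, 4, 6, 7, 8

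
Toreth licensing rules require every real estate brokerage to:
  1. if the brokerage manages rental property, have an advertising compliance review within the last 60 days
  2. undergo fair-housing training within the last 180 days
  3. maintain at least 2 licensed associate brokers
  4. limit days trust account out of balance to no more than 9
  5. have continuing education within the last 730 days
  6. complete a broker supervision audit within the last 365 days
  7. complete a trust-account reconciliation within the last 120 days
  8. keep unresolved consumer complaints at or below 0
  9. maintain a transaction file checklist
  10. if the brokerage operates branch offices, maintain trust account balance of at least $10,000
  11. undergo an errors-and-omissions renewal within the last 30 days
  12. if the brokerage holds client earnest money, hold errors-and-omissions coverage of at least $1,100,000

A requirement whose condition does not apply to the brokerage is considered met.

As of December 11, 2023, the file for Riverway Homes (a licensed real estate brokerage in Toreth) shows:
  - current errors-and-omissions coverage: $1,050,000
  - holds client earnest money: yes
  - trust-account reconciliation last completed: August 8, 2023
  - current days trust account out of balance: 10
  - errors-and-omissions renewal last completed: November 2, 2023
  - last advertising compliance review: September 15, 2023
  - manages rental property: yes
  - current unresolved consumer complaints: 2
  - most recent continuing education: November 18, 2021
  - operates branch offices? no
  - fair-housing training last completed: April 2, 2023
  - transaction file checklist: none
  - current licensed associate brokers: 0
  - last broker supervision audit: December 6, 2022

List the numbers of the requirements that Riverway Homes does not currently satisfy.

1, 2, 3, 4, 5, 6, 7, 8, 9, 11, 12

1. condition 'manages rental property' holds; advertising compliance review 87 days ago vs limit 60 → not met
2. fair-housing training 253 days ago vs limit 180 → not met
3. licensed associate brokers 0 < 2 → not met
4. days trust account out of balance 10 > 9 → not met
5. continuing education 753 days ago vs limit 730 → not met
6. broker supervision audit 370 days ago vs limit 365 → not met
7. trust-account reconciliation 125 days ago vs limit 120 → not met
8. unresolved consumer complaints 2 > 0 → not met
9. transaction file checklist absent → not met
10. condition 'operates branch offices' does not hold → requirement n/a → met
11. errors-and-omissions renewal 39 days ago vs limit 30 → not met
12. condition 'holds client earnest money' holds; errors-and-omissions coverage $1,050,000 < $1,100,000 → not met
Not met: 1, 2, 3, 4, 5, 6, 7, 8, 9, 11, 12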